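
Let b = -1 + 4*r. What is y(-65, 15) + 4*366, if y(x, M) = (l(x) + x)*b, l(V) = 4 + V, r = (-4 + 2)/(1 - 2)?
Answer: 582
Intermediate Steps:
r = 2 (r = -2/(-1) = -2*(-1) = 2)
b = 7 (b = -1 + 4*2 = -1 + 8 = 7)
y(x, M) = 28 + 14*x (y(x, M) = ((4 + x) + x)*7 = (4 + 2*x)*7 = 28 + 14*x)
y(-65, 15) + 4*366 = (28 + 14*(-65)) + 4*366 = (28 - 910) + 1464 = -882 + 1464 = 582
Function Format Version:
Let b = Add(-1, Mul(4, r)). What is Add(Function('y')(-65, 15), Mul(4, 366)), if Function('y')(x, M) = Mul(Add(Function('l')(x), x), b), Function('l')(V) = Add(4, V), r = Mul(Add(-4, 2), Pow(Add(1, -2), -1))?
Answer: 582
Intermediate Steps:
r = 2 (r = Mul(-2, Pow(-1, -1)) = Mul(-2, -1) = 2)
b = 7 (b = Add(-1, Mul(4, 2)) = Add(-1, 8) = 7)
Function('y')(x, M) = Add(28, Mul(14, x)) (Function('y')(x, M) = Mul(Add(Add(4, x), x), 7) = Mul(Add(4, Mul(2, x)), 7) = Add(28, Mul(14, x)))
Add(Function('y')(-65, 15), Mul(4, 366)) = Add(Add(28, Mul(14, -65)), Mul(4, 366)) = Add(Add(28, -910), 1464) = Add(-882, 1464) = 582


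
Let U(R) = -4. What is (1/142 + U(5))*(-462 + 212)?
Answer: 70875/71 ≈ 998.24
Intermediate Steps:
(1/142 + U(5))*(-462 + 212) = (1/142 - 4)*(-462 + 212) = (1/142 - 4)*(-250) = -567/142*(-250) = 70875/71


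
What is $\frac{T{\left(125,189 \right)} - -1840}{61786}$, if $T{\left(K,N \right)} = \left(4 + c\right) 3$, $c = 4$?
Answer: $\frac{932}{30893} \approx 0.030169$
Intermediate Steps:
$T{\left(K,N \right)} = 24$ ($T{\left(K,N \right)} = \left(4 + 4\right) 3 = 8 \cdot 3 = 24$)
$\frac{T{\left(125,189 \right)} - -1840}{61786} = \frac{24 - -1840}{61786} = \left(24 + 1840\right) \frac{1}{61786} = 1864 \cdot \frac{1}{61786} = \frac{932}{30893}$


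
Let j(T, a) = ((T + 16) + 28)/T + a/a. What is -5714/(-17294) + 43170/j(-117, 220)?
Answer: 4367558866/164293 ≈ 26584.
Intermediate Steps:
j(T, a) = 1 + (44 + T)/T (j(T, a) = ((16 + T) + 28)/T + 1 = (44 + T)/T + 1 = 1 + (44 + T)/T)
-5714/(-17294) + 43170/j(-117, 220) = -5714/(-17294) + 43170/(2 + 44/(-117)) = -5714*(-1/17294) + 43170/(2 + 44*(-1/117)) = 2857/8647 + 43170/(2 - 44/117) = 2857/8647 + 43170/(190/117) = 2857/8647 + 43170*(117/190) = 2857/8647 + 505089/19 = 4367558866/164293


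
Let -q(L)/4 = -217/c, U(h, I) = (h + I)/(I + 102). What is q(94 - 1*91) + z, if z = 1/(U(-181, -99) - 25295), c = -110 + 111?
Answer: 66111217/76165 ≈ 868.00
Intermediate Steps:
U(h, I) = (I + h)/(102 + I)
c = 1
q(L) = 868 (q(L) = -(-868)/1 = -(-868) = -4*(-217) = 868)
z = -3/76165 (z = 1/((-99 - 181)/(102 - 99) - 25295) = 1/(-280/3 - 25295) = 1/(-76165/3) = -3/76165 ≈ -3.9388e-5)
q(94 - 1*91) + z = 868 - 3/76165 = 66111217/76165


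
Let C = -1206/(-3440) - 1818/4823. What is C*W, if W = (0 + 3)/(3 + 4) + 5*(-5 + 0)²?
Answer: -96005349/29034460 ≈ -3.3066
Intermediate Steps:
W = 878/7 (W = 3/7 + 5*(-5)² = 3*(⅐) + 5*25 = 3/7 + 125 = 878/7 ≈ 125.43)
C = -218691/8295560 (C = -1206*(-1/3440) - 1818*1/4823 = 603/1720 - 1818/4823 = -218691/8295560 ≈ -0.026362)
C*W = -218691/8295560*878/7 = -96005349/29034460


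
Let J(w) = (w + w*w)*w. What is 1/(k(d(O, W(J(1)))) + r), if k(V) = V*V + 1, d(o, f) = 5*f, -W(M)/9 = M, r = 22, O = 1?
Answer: 1/8123 ≈ 0.00012311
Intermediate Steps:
J(w) = w*(w + w²) (J(w) = (w + w²)*w = w*(w + w²))
W(M) = -9*M
k(V) = 1 + V² (k(V) = V² + 1 = 1 + V²)
1/(k(d(O, W(J(1)))) + r) = 1/((1 + (5*(-9*1²*(1 + 1)))²) + 22) = 1/((1 + (5*(-9*2))²) + 22) = 1/((1 + (5*(-18))²) + 22) = 1/((1 + (-90)²) + 22) = 1/((1 + 8100) + 22) = 1/(8101 + 22) = 1/8123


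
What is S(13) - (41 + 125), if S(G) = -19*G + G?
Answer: -400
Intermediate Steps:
S(G) = -18*G
S(13) - (41 + 125) = -18*13 - (41 + 125) = -234 - 1*166 = -234 - 166 = -400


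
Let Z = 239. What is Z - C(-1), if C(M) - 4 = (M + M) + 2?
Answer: 235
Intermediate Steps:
C(M) = 6 + 2*M (C(M) = 4 + ((M + M) + 2) = 4 + (2*M + 2) = 4 + (2 + 2*M) = 6 + 2*M)
Z - C(-1) = 239 - (6 + 2*(-1)) = 239 - (6 - 2) = 239 - 1*4 = 239 - 4 = 235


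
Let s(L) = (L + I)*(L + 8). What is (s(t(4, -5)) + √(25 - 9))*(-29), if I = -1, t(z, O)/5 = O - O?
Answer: 116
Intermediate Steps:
t(z, O) = 0 (t(z, O) = 5*(O - O) = 5*0 = 0)
s(L) = (-1 + L)*(8 + L) (s(L) = (L - 1)*(L + 8) = (-1 + L)*(8 + L))
(s(t(4, -5)) + √(25 - 9))*(-29) = ((-8 + 0² + 7*0) + √(25 - 9))*(-29) = ((-8 + 0 + 0) + √16)*(-29) = (-8 + 4)*(-29) = -4*(-29) = 116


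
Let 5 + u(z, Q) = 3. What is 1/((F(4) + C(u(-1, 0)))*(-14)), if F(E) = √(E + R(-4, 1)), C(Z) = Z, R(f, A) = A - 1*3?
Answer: 1/14 + √2/28 ≈ 0.12194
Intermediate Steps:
R(f, A) = -3 + A (R(f, A) = A - 3 = -3 + A)
u(z, Q) = -2 (u(z, Q) = -5 + 3 = -2)
F(E) = √(-2 + E) (F(E) = √(E + (-3 + 1)) = √(E - 2) = √(-2 + E))
1/((F(4) + C(u(-1, 0)))*(-14)) = 1/((√(-2 + 4) - 2)*(-14)) = 1/((√2 - 2)*(-14)) = 1/((-2 + √2)*(-14)) = 1/(28 - 14*√2)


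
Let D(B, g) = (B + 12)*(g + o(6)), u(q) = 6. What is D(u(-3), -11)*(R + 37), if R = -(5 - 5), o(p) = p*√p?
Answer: -7326 + 3996*√6 ≈ 2462.2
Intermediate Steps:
o(p) = p^(3/2)
D(B, g) = (12 + B)*(g + 6*√6) (D(B, g) = (B + 12)*(g + 6^(3/2)) = (12 + B)*(g + 6*√6))
R = 0 (R = -1*0 = 0)
D(u(-3), -11)*(R + 37) = (12*(-11) + 72*√6 + 6*(-11) + 6*6*√6)*(0 + 37) = (-132 + 72*√6 - 66 + 36*√6)*37 = (-198 + 108*√6)*37 = -7326 + 3996*√6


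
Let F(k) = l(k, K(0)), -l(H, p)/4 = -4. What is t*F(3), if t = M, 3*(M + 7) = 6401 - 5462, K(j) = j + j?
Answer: 4896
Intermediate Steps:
K(j) = 2*j
M = 306 (M = -7 + (6401 - 5462)/3 = -7 + (1/3)*939 = -7 + 313 = 306)
t = 306
l(H, p) = 16 (l(H, p) = -4*(-4) = 16)
F(k) = 16
t*F(3) = 306*16 = 4896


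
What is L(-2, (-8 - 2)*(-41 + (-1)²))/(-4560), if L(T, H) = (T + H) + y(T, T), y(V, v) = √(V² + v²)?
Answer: -199/2280 - √2/2280 ≈ -0.087901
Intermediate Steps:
L(T, H) = H + T + √2*√(T²) (L(T, H) = (T + H) + √(T² + T²) = (H + T) + √(2*T²) = (H + T) + √2*√(T²) = H + T + √2*√(T²))
L(-2, (-8 - 2)*(-41 + (-1)²))/(-4560) = ((-8 - 2)*(-41 + (-1)²) - 2 + √2*√((-2)²))/(-4560) = (-10*(-41 + 1) - 2 + √2*√4)*(-1/4560) = (-10*(-40) - 2 + √2*2)*(-1/4560) = (400 - 2 + 2*√2)*(-1/4560) = (398 + 2*√2)*(-1/4560) = -199/2280 - √2/2280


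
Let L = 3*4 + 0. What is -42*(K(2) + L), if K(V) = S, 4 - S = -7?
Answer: -966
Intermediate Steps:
S = 11 (S = 4 - 1*(-7) = 4 + 7 = 11)
K(V) = 11
L = 12 (L = 12 + 0 = 12)
-42*(K(2) + L) = -42*(11 + 12) = -42*23 = -966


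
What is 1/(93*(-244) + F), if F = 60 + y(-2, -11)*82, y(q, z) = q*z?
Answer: -1/20828 ≈ -4.8012e-5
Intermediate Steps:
F = 1864 (F = 60 - 2*(-11)*82 = 60 + 22*82 = 60 + 1804 = 1864)
1/(93*(-244) + F) = 1/(93*(-244) + 1864) = 1/(-22692 + 1864) = 1/(-20828) = -1/20828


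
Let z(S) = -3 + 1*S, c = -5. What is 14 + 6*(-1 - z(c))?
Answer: 56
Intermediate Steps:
z(S) = -3 + S
14 + 6*(-1 - z(c)) = 14 + 6*(-1 - (-3 - 5)) = 14 + 6*(-1 - 1*(-8)) = 14 + 6*(-1 + 8) = 14 + 6*7 = 14 + 42 = 56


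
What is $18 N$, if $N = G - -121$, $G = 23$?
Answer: $2592$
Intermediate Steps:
$N = 144$ ($N = 23 - -121 = 23 + 121 = 144$)
$18 N = 18 \cdot 144 = 2592$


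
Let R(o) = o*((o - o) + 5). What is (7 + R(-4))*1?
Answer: -13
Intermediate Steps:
R(o) = 5*o (R(o) = o*(0 + 5) = o*5 = 5*o)
(7 + R(-4))*1 = (7 + 5*(-4))*1 = (7 - 20)*1 = -13*1 = -13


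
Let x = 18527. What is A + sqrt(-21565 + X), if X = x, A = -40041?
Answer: -40041 + 7*I*sqrt(62) ≈ -40041.0 + 55.118*I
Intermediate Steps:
X = 18527
A + sqrt(-21565 + X) = -40041 + sqrt(-21565 + 18527) = -40041 + sqrt(-3038) = -40041 + 7*I*sqrt(62)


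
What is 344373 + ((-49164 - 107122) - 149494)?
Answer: 38593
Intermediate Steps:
344373 + ((-49164 - 107122) - 149494) = 344373 + (-156286 - 149494) = 344373 - 305780 = 38593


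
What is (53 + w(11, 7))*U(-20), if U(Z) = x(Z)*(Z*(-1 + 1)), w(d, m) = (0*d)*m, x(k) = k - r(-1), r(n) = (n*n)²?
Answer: 0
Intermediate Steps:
r(n) = n⁴ (r(n) = (n²)² = n⁴)
x(k) = -1 + k (x(k) = k - 1*(-1)⁴ = k - 1*1 = k - 1 = -1 + k)
w(d, m) = 0 (w(d, m) = 0*m = 0)
U(Z) = 0 (U(Z) = (-1 + Z)*(Z*(-1 + 1)) = (-1 + Z)*(Z*0) = (-1 + Z)*0 = 0)
(53 + w(11, 7))*U(-20) = (53 + 0)*0 = 53*0 = 0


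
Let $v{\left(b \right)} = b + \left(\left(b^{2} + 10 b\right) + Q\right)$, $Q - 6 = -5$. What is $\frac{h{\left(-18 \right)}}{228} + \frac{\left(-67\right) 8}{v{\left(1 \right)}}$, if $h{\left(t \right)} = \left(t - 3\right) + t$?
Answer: $- \frac{40905}{988} \approx -41.402$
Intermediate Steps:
$Q = 1$ ($Q = 6 - 5 = 1$)
$v{\left(b \right)} = 1 + b^{2} + 11 b$ ($v{\left(b \right)} = b + \left(\left(b^{2} + 10 b\right) + 1\right) = b + \left(1 + b^{2} + 10 b\right) = 1 + b^{2} + 11 b$)
$h{\left(t \right)} = -3 + 2 t$ ($h{\left(t \right)} = \left(-3 + t\right) + t = -3 + 2 t$)
$\frac{h{\left(-18 \right)}}{228} + \frac{\left(-67\right) 8}{v{\left(1 \right)}} = \frac{-3 + 2 \left(-18\right)}{228} + \frac{\left(-67\right) 8}{1 + 1^{2} + 11 \cdot 1} = \left(-3 - 36\right) \frac{1}{228} - \frac{536}{1 + 1 + 11} = \left(-39\right) \frac{1}{228} - \frac{536}{13} = - \frac{13}{76} - \frac{536}{13} = - \frac{40905}{988}$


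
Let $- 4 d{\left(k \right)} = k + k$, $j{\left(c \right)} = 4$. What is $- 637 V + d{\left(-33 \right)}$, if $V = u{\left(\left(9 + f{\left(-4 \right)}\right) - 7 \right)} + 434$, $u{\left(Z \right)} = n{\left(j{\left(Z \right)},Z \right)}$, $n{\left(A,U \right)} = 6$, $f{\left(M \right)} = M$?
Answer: $- \frac{560527}{2} \approx -2.8026 \cdot 10^{5}$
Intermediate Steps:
$d{\left(k \right)} = - \frac{k}{2}$ ($d{\left(k \right)} = - \frac{k + k}{4} = - \frac{2 k}{4} = - \frac{k}{2}$)
$u{\left(Z \right)} = 6$
$V = 440$ ($V = 6 + 434 = 440$)
$- 637 V + d{\left(-33 \right)} = \left(-637\right) 440 - - \frac{33}{2} = -280280 + \frac{33}{2} = - \frac{560527}{2}$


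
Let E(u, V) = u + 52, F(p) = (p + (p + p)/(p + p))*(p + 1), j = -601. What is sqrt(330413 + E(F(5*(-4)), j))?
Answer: sqrt(330826) ≈ 575.17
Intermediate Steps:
F(p) = (1 + p)**2 (F(p) = (p + (2*p)/((2*p)))*(1 + p) = (p + (2*p)*(1/(2*p)))*(1 + p) = (p + 1)*(1 + p) = (1 + p)*(1 + p) = (1 + p)**2)
E(u, V) = 52 + u
sqrt(330413 + E(F(5*(-4)), j)) = sqrt(330413 + (52 + (1 + (5*(-4))**2 + 2*(5*(-4))))) = sqrt(330413 + (52 + (1 + (-20)**2 + 2*(-20)))) = sqrt(330413 + (52 + (1 + 400 - 40))) = sqrt(330413 + (52 + 361)) = sqrt(330413 + 413) = sqrt(330826)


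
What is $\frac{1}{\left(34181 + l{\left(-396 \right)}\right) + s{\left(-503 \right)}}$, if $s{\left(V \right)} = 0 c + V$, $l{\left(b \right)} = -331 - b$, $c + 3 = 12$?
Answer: $\frac{1}{33743} \approx 2.9636 \cdot 10^{-5}$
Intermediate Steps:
$c = 9$ ($c = -3 + 12 = 9$)
$s{\left(V \right)} = V$ ($s{\left(V \right)} = 0 \cdot 9 + V = 0 + V = V$)
$\frac{1}{\left(34181 + l{\left(-396 \right)}\right) + s{\left(-503 \right)}} = \frac{1}{\left(34181 - -65\right) - 503} = \frac{1}{\left(34181 + \left(-331 + 396\right)\right) - 503} = \frac{1}{\left(34181 + 65\right) - 503} = \frac{1}{34246 - 503} = \frac{1}{33743}$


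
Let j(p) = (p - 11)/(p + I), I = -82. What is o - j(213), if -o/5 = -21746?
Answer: 14243428/131 ≈ 1.0873e+5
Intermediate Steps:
o = 108730 (o = -5*(-21746) = 108730)
j(p) = (-11 + p)/(-82 + p) (j(p) = (p - 11)/(p - 82) = (-11 + p)/(-82 + p))
o - j(213) = 108730 - (-11 + 213)/(-82 + 213) = 108730 - 202/131 = 14243428/131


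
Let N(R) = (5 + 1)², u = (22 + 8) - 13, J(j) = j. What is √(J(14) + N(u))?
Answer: 5*√2 ≈ 7.0711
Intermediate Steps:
u = 17 (u = 30 - 13 = 17)
N(R) = 36 (N(R) = 6² = 36)
√(J(14) + N(u)) = √(14 + 36) = √50 = 5*√2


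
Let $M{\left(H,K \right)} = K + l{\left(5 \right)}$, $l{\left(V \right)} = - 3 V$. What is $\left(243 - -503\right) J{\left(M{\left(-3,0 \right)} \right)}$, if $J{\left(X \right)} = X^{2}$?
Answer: $167850$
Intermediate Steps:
$M{\left(H,K \right)} = -15 + K$ ($M{\left(H,K \right)} = K - 15 = -15 + K$)
$\left(243 - -503\right) J{\left(M{\left(-3,0 \right)} \right)} = \left(243 - -503\right) \left(-15 + 0\right)^{2} = \left(243 + 503\right) \left(-15\right)^{2} = 746 \cdot 225 = 167850$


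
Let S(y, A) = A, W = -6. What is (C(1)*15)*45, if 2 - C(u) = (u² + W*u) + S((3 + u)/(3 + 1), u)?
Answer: 4050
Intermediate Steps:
C(u) = 2 - u² + 5*u (C(u) = 2 - ((u² - 6*u) + u) = 2 - (u² - 5*u) = 2 + (-u² + 5*u) = 2 - u² + 5*u)
(C(1)*15)*45 = ((2 - 1*1² + 5*1)*15)*45 = ((2 - 1*1 + 5)*15)*45 = ((2 - 1 + 5)*15)*45 = (6*15)*45 = 90*45 = 4050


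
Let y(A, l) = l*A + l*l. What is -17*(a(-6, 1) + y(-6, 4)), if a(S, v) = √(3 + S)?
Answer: 136 - 17*I*√3 ≈ 136.0 - 29.445*I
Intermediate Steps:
y(A, l) = l² + A*l (y(A, l) = A*l + l² = l² + A*l)
-17*(a(-6, 1) + y(-6, 4)) = -17*(√(3 - 6) + 4*(-6 + 4)) = -17*(√(-3) + 4*(-2)) = -17*(I*√3 - 8) = -17*(-8 + I*√3) = 136 - 17*I*√3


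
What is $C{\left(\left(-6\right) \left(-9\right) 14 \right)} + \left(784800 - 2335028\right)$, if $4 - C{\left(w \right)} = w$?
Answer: $-1550980$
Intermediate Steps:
$C{\left(w \right)} = 4 - w$
$C{\left(\left(-6\right) \left(-9\right) 14 \right)} + \left(784800 - 2335028\right) = \left(4 - \left(-6\right) \left(-9\right) 14\right) + \left(784800 - 2335028\right) = \left(4 - 54 \cdot 14\right) - 1550228 = \left(4 - 756\right) - 1550228 = -752 - 1550228 = -1550980$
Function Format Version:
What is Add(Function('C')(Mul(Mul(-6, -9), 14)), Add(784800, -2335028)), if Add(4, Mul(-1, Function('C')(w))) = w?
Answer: -1550980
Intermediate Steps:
Function('C')(w) = Add(4, Mul(-1, w))
Add(Function('C')(Mul(Mul(-6, -9), 14)), Add(784800, -2335028)) = Add(Add(4, Mul(-1, Mul(Mul(-6, -9), 14))), Add(784800, -2335028)) = Add(Add(4, Mul(-1, Mul(54, 14))), -1550228) = Add(Add(4, Mul(-1, 756)), -1550228) = Add(Add(4, -756), -1550228) = Add(-752, -1550228) = -1550980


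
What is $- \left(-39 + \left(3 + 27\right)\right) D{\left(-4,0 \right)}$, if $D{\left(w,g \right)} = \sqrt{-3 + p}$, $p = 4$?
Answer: $9$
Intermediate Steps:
$D{\left(w,g \right)} = 1$ ($D{\left(w,g \right)} = \sqrt{-3 + 4} = \sqrt{1} = 1$)
$- \left(-39 + \left(3 + 27\right)\right) D{\left(-4,0 \right)} = - \left(-39 + \left(3 + 27\right)\right) 1 = - \left(-39 + 30\right) 1 = - \left(-9\right) 1 = \left(-1\right) \left(-9\right) = 9$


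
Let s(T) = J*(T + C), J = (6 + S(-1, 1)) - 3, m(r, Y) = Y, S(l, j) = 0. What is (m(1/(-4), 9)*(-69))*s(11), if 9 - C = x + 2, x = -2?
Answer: -37260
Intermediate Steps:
C = 9 (C = 9 - (-2 + 2) = 9 - 1*0 = 9 + 0 = 9)
J = 3 (J = (6 + 0) - 3 = 6 - 3 = 3)
s(T) = 27 + 3*T (s(T) = 3*(T + 9) = 3*(9 + T) = 27 + 3*T)
(m(1/(-4), 9)*(-69))*s(11) = (9*(-69))*(27 + 3*11) = -621*(27 + 33) = -621*60 = -37260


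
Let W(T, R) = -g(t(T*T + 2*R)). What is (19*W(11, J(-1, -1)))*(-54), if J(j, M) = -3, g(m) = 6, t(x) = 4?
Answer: 6156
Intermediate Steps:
W(T, R) = -6 (W(T, R) = -1*6 = -6)
(19*W(11, J(-1, -1)))*(-54) = (19*(-6))*(-54) = -114*(-54) = 6156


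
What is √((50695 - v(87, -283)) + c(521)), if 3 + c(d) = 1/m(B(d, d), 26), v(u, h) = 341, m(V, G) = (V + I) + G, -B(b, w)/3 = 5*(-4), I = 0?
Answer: √372396082/86 ≈ 224.39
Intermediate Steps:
B(b, w) = 60 (B(b, w) = -15*(-4) = -3*(-20) = 60)
m(V, G) = G + V (m(V, G) = (V + 0) + G = V + G = G + V)
c(d) = -257/86 (c(d) = -3 + 1/(26 + 60) = -3 + 1/86 = -257/86)
√((50695 - v(87, -283)) + c(521)) = √((50695 - 1*341) - 257/86) = √((50695 - 341) - 257/86) = √(50354 - 257/86) = √(4330187/86) = √372396082/86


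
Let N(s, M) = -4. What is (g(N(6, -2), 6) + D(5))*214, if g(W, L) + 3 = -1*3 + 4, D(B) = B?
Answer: 642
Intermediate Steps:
g(W, L) = -2 (g(W, L) = -3 + (-1*3 + 4) = -3 + (-3 + 4) = -3 + 1 = -2)
(g(N(6, -2), 6) + D(5))*214 = (-2 + 5)*214 = 3*214 = 642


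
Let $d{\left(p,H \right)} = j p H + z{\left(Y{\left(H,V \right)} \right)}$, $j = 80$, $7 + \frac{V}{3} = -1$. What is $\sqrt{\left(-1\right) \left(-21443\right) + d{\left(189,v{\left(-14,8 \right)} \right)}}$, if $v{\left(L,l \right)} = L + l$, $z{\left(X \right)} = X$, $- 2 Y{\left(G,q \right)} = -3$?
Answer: $\frac{i \sqrt{277102}}{2} \approx 263.2 i$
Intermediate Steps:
$V = -24$ ($V = -21 + 3 \left(-1\right) = -21 - 3 = -24$)
$Y{\left(G,q \right)} = \frac{3}{2}$ ($Y{\left(G,q \right)} = \left(- \frac{1}{2}\right) \left(-3\right) = \frac{3}{2}$)
$d{\left(p,H \right)} = \frac{3}{2} + 80 H p$ ($d{\left(p,H \right)} = 80 p H + \frac{3}{2} = 80 H p + \frac{3}{2} = \frac{3}{2} + 80 H p$)
$\sqrt{\left(-1\right) \left(-21443\right) + d{\left(189,v{\left(-14,8 \right)} \right)}} = \sqrt{\left(-1\right) \left(-21443\right) + \left(\frac{3}{2} + 80 \left(-14 + 8\right) 189\right)} = \sqrt{21443 + \left(\frac{3}{2} + 80 \left(-6\right) 189\right)} = \sqrt{21443 + \left(\frac{3}{2} - 90720\right)} = \sqrt{21443 - \frac{181437}{2}} = \sqrt{- \frac{138551}{2}} = \frac{i \sqrt{277102}}{2}$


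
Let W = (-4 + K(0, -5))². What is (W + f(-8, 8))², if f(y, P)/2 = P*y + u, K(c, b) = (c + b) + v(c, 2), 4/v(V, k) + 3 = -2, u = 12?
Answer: 39601/625 ≈ 63.362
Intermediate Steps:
v(V, k) = -⅘ (v(V, k) = 4/(-3 - 2) = 4/(-5) = 4*(-⅕) = -⅘)
K(c, b) = -⅘ + b + c (K(c, b) = (c + b) - ⅘ = (b + c) - ⅘ = -⅘ + b + c)
f(y, P) = 24 + 2*P*y (f(y, P) = 2*(P*y + 12) = 2*(12 + P*y) = 24 + 2*P*y)
W = 2401/25 (W = (-4 + (-⅘ - 5 + 0))² = (-4 - 29/5)² = (-49/5)² = 2401/25 ≈ 96.040)
(W + f(-8, 8))² = (2401/25 + (24 + 2*8*(-8)))² = (2401/25 + (24 - 128))² = (2401/25 - 104)² = (-199/25)² = 39601/625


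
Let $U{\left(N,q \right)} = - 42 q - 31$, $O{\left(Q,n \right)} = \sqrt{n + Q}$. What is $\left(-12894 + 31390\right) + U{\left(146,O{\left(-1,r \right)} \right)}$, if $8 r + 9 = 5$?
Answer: $18465 - 21 i \sqrt{6} \approx 18465.0 - 51.439 i$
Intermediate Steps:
$r = - \frac{1}{2}$ ($r = - \frac{9}{8} + \frac{1}{8} \cdot 5 = - \frac{9}{8} + \frac{5}{8} = - \frac{1}{2} \approx -0.5$)
$O{\left(Q,n \right)} = \sqrt{Q + n}$
$U{\left(N,q \right)} = -31 - 42 q$
$\left(-12894 + 31390\right) + U{\left(146,O{\left(-1,r \right)} \right)} = \left(-12894 + 31390\right) - \left(31 + 42 \sqrt{-1 - \frac{1}{2}}\right) = 18496 - \left(31 + 42 \sqrt{- \frac{3}{2}}\right) = 18496 - \left(31 + 42 \frac{i \sqrt{6}}{2}\right) = 18496 - \left(31 + 21 i \sqrt{6}\right) = 18465 - 21 i \sqrt{6}$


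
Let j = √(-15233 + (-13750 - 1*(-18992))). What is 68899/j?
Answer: -68899*I*√9991/9991 ≈ -689.3*I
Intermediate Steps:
j = I*√9991 (j = √(-15233 + (-13750 + 18992)) = √(-15233 + 5242) = √(-9991) = I*√9991 ≈ 99.955*I)
68899/j = 68899/((I*√9991)) = 68899*(-I*√9991/9991) = -68899*I*√9991/9991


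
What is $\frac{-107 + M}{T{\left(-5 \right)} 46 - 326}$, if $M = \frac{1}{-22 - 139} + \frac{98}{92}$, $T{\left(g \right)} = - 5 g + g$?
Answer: $- \frac{11371}{63756} \approx -0.17835$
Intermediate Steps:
$T{\left(g \right)} = - 4 g$
$M = \frac{341}{322}$ ($M = \frac{1}{-161} + 98 \cdot \frac{1}{92} = - \frac{1}{161} + \frac{49}{46} = \frac{341}{322} \approx 1.059$)
$\frac{-107 + M}{T{\left(-5 \right)} 46 - 326} = \frac{-107 + \frac{341}{322}}{\left(-4\right) \left(-5\right) 46 - 326} = - \frac{34113}{322 \left(20 \cdot 46 - 326\right)} = - \frac{34113}{322 \left(920 - 326\right)} = - \frac{34113}{322 \cdot 594} = \left(- \frac{34113}{322}\right) \frac{1}{594} = - \frac{11371}{63756}$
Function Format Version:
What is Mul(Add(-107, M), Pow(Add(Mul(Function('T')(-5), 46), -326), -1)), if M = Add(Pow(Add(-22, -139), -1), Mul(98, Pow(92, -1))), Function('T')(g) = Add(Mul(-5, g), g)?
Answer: Rational(-11371, 63756) ≈ -0.17835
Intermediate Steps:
Function('T')(g) = Mul(-4, g)
M = Rational(341, 322) (M = Add(Pow(-161, -1), Mul(98, Rational(1, 92))) = Add(Rational(-1, 161), Rational(49, 46)) = Rational(341, 322) ≈ 1.0590)
Mul(Add(-107, M), Pow(Add(Mul(Function('T')(-5), 46), -326), -1)) = Mul(Add(-107, Rational(341, 322)), Pow(Add(Mul(Mul(-4, -5), 46), -326), -1)) = Mul(Rational(-34113, 322), Pow(Add(Mul(20, 46), -326), -1)) = Mul(Rational(-34113, 322), Pow(Add(920, -326), -1)) = Mul(Rational(-34113, 322), Pow(594, -1)) = Mul(Rational(-34113, 322), Rational(1, 594)) = Rational(-11371, 63756)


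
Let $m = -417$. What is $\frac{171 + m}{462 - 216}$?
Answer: $-1$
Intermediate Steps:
$\frac{171 + m}{462 - 216} = \frac{171 - 417}{462 - 216} = - \frac{246}{246} = \left(-246\right) \frac{1}{246} = -1$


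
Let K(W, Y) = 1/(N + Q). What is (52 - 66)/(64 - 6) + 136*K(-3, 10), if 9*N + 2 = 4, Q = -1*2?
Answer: -4451/58 ≈ -76.741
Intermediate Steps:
Q = -2
N = 2/9 (N = -2/9 + (⅑)*4 = -2/9 + 4/9 = 2/9 ≈ 0.22222)
K(W, Y) = -9/16 (K(W, Y) = 1/(2/9 - 2) = 1/(-16/9) = -9/16)
(52 - 66)/(64 - 6) + 136*K(-3, 10) = (52 - 66)/(64 - 6) + 136*(-9/16) = -14/58 - 153/2 = -14*1/58 - 153/2 = -7/29 - 153/2 = -4451/58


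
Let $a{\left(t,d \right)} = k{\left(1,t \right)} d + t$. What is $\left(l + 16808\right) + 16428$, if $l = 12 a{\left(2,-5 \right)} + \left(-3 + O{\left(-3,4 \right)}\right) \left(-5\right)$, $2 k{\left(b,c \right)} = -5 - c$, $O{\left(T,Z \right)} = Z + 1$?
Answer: $33460$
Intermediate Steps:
$O{\left(T,Z \right)} = 1 + Z$
$k{\left(b,c \right)} = - \frac{5}{2} - \frac{c}{2}$ ($k{\left(b,c \right)} = \frac{-5 - c}{2} = - \frac{5}{2} - \frac{c}{2}$)
$a{\left(t,d \right)} = t + d \left(- \frac{5}{2} - \frac{t}{2}\right)$ ($a{\left(t,d \right)} = \left(- \frac{5}{2} - \frac{t}{2}\right) d + t = d \left(- \frac{5}{2} - \frac{t}{2}\right) + t = t + d \left(- \frac{5}{2} - \frac{t}{2}\right)$)
$l = 224$ ($l = 12 \left(2 - - \frac{5 \left(5 + 2\right)}{2}\right) + \left(-3 + \left(1 + 4\right)\right) \left(-5\right) = 12 \left(2 - \left(- \frac{5}{2}\right) 7\right) + \left(-3 + 5\right) \left(-5\right) = 12 \left(2 + \frac{35}{2}\right) + 2 \left(-5\right) = 12 \cdot \frac{39}{2} - 10 = 234 - 10 = 224$)
$\left(l + 16808\right) + 16428 = \left(224 + 16808\right) + 16428 = 17032 + 16428 = 33460$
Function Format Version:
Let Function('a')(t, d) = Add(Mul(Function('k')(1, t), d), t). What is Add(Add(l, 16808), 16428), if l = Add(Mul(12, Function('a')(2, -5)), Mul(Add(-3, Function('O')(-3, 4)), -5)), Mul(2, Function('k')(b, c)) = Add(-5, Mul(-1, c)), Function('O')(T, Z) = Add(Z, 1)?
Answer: 33460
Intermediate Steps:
Function('O')(T, Z) = Add(1, Z)
Function('k')(b, c) = Add(Rational(-5, 2), Mul(Rational(-1, 2), c)) (Function('k')(b, c) = Mul(Rational(1, 2), Add(-5, Mul(-1, c))) = Add(Rational(-5, 2), Mul(Rational(-1, 2), c)))
Function('a')(t, d) = Add(t, Mul(d, Add(Rational(-5, 2), Mul(Rational(-1, 2), t)))) (Function('a')(t, d) = Add(Mul(Add(Rational(-5, 2), Mul(Rational(-1, 2), t)), d), t) = Add(Mul(d, Add(Rational(-5, 2), Mul(Rational(-1, 2), t))), t) = Add(t, Mul(d, Add(Rational(-5, 2), Mul(Rational(-1, 2), t)))))
l = 224 (l = Add(Mul(12, Add(2, Mul(Rational(-1, 2), -5, Add(5, 2)))), Mul(Add(-3, Add(1, 4)), -5)) = Add(Mul(12, Add(2, Mul(Rational(-1, 2), -5, 7))), Mul(Add(-3, 5), -5)) = Add(Mul(12, Add(2, Rational(35, 2))), Mul(2, -5)) = Add(Mul(12, Rational(39, 2)), -10) = Add(234, -10) = 224)
Add(Add(l, 16808), 16428) = Add(Add(224, 16808), 16428) = Add(17032, 16428) = 33460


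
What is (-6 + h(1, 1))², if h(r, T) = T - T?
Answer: 36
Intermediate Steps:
h(r, T) = 0
(-6 + h(1, 1))² = (-6 + 0)² = (-6)² = 36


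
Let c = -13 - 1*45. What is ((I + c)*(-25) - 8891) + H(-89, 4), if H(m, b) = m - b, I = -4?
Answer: -7434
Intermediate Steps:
c = -58 (c = -13 - 45 = -58)
((I + c)*(-25) - 8891) + H(-89, 4) = ((-4 - 58)*(-25) - 8891) + (-89 - 1*4) = (-62*(-25) - 8891) + (-89 - 4) = (1550 - 8891) - 93 = -7341 - 93 = -7434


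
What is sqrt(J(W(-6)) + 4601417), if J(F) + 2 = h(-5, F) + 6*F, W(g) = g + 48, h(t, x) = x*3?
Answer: sqrt(4601793) ≈ 2145.2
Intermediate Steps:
h(t, x) = 3*x
W(g) = 48 + g
J(F) = -2 + 9*F (J(F) = -2 + (3*F + 6*F) = -2 + 9*F)
sqrt(J(W(-6)) + 4601417) = sqrt((-2 + 9*(48 - 6)) + 4601417) = sqrt((-2 + 9*42) + 4601417) = sqrt((-2 + 378) + 4601417) = sqrt(376 + 4601417) = sqrt(4601793)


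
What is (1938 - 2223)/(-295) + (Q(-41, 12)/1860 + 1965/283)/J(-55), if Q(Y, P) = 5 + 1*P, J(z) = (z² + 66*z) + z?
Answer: 1780590241/1863385200 ≈ 0.95557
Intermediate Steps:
J(z) = z² + 67*z
Q(Y, P) = 5 + P
(1938 - 2223)/(-295) + (Q(-41, 12)/1860 + 1965/283)/J(-55) = (1938 - 2223)/(-295) + ((5 + 12)/1860 + 1965/283)/((-55*(67 - 55))) = -285*(-1/295) + (17*(1/1860) + 1965*(1/283))/((-55*12)) = 57/59 + (17/1860 + 1965/283)/(-660) = 57/59 + (3659711/526380)*(-1/660) = 57/59 - 332701/31582800 = 1780590241/1863385200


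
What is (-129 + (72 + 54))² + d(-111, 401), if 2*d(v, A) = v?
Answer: -93/2 ≈ -46.500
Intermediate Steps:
d(v, A) = v/2
(-129 + (72 + 54))² + d(-111, 401) = (-129 + (72 + 54))² + (½)*(-111) = (-129 + 126)² - 111/2 = (-3)² - 111/2 = 9 - 111/2 = -93/2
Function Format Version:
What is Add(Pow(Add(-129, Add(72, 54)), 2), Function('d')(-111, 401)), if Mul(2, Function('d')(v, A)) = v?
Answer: Rational(-93, 2) ≈ -46.500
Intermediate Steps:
Function('d')(v, A) = Mul(Rational(1, 2), v)
Add(Pow(Add(-129, Add(72, 54)), 2), Function('d')(-111, 401)) = Add(Pow(Add(-129, Add(72, 54)), 2), Mul(Rational(1, 2), -111)) = Add(Pow(Add(-129, 126), 2), Rational(-111, 2)) = Add(Pow(-3, 2), Rational(-111, 2)) = Add(9, Rational(-111, 2)) = Rational(-93, 2)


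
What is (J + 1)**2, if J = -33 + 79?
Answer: 2209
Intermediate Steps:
J = 46
(J + 1)**2 = (46 + 1)**2 = 47**2 = 2209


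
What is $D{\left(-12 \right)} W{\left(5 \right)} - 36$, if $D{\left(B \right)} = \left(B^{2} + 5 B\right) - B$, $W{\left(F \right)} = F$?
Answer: $444$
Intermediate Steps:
$D{\left(B \right)} = B^{2} + 4 B$
$D{\left(-12 \right)} W{\left(5 \right)} - 36 = - 12 \left(4 - 12\right) 5 - 36 = \left(-12\right) \left(-8\right) 5 - 36 = 96 \cdot 5 - 36 = 480 - 36 = 444$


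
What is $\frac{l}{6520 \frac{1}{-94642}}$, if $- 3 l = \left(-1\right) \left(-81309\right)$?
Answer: $\frac{1282541063}{3260} \approx 3.9342 \cdot 10^{5}$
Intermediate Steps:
$l = -27103$ ($l = - \frac{\left(-1\right) \left(-81309\right)}{3} = \left(- \frac{1}{3}\right) 81309 = -27103$)
$\frac{l}{6520 \frac{1}{-94642}} = - \frac{27103}{6520 \frac{1}{-94642}} = - \frac{27103}{6520 \left(- \frac{1}{94642}\right)} = - \frac{27103}{- \frac{3260}{47321}} = \left(-27103\right) \left(- \frac{47321}{3260}\right) = \frac{1282541063}{3260}$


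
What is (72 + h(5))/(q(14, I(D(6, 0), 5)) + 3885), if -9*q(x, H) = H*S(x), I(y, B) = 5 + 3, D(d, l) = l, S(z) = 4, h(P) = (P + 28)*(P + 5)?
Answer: 3618/34933 ≈ 0.10357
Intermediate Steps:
h(P) = (5 + P)*(28 + P) (h(P) = (28 + P)*(5 + P) = (5 + P)*(28 + P))
I(y, B) = 8
q(x, H) = -4*H/9 (q(x, H) = -H*4/9 = -4*H/9)
(72 + h(5))/(q(14, I(D(6, 0), 5)) + 3885) = (72 + (140 + 5² + 33*5))/(-4/9*8 + 3885) = (72 + (140 + 25 + 165))/(-32/9 + 3885) = (72 + 330)/(34933/9) = 402*(9/34933) = 3618/34933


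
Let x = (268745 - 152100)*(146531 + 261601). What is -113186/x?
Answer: -56593/23803278570 ≈ -2.3775e-6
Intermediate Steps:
x = 47606557140 (x = 116645*408132 = 47606557140)
-113186/x = -113186/47606557140 = -113186*1/47606557140 = -56593/23803278570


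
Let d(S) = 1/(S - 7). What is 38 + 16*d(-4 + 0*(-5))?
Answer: 402/11 ≈ 36.545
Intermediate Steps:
d(S) = 1/(-7 + S)
38 + 16*d(-4 + 0*(-5)) = 38 + 16/(-7 + (-4 + 0*(-5))) = 38 + 16/(-7 + (-4 + 0)) = 38 + 16/(-7 - 4) = 38 + 16/(-11) = 38 + 16*(-1/11) = 38 - 16/11 = 402/11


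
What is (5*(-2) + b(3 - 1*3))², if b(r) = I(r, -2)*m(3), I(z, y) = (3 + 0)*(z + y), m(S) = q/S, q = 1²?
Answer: 144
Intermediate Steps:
q = 1
m(S) = 1/S
I(z, y) = 3*y + 3*z (I(z, y) = 3*(y + z) = 3*y + 3*z)
b(r) = -2 + r (b(r) = (3*(-2) + 3*r)/3 = (-6 + 3*r)*(⅓) = -2 + r)
(5*(-2) + b(3 - 1*3))² = (5*(-2) + (-2 + (3 - 1*3)))² = (-10 + (-2 + (3 - 3)))² = (-10 + (-2 + 0))² = (-10 - 2)² = (-12)² = 144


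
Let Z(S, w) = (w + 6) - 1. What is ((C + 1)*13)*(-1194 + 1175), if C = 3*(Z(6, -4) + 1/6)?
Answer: -2223/2 ≈ -1111.5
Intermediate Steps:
Z(S, w) = 5 + w (Z(S, w) = (6 + w) - 1 = 5 + w)
C = 7/2 (C = 3*((5 - 4) + 1/6) = 3*(1 + 1/6) = 3*(7/6) = 7/2 ≈ 3.5000)
((C + 1)*13)*(-1194 + 1175) = ((7/2 + 1)*13)*(-1194 + 1175) = ((9/2)*13)*(-19) = (117/2)*(-19) = -2223/2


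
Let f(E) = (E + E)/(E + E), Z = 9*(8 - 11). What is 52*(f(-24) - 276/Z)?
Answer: 5252/9 ≈ 583.56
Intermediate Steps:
Z = -27 (Z = 9*(-3) = -27)
f(E) = 1 (f(E) = (2*E)/((2*E)) = (2*E)*(1/(2*E)) = 1)
52*(f(-24) - 276/Z) = 52*(1 - 276/(-27)) = 52*(1 - 276*(-1/27)) = 52*(1 + 92/9) = 52*(101/9) = 5252/9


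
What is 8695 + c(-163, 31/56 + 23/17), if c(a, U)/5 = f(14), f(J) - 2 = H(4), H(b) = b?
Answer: 8725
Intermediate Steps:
f(J) = 6 (f(J) = 2 + 4 = 6)
c(a, U) = 30 (c(a, U) = 5*6 = 30)
8695 + c(-163, 31/56 + 23/17) = 8695 + 30 = 8725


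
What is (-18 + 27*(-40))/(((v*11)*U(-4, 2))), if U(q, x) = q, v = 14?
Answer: 549/308 ≈ 1.7825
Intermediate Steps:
(-18 + 27*(-40))/(((v*11)*U(-4, 2))) = (-18 + 27*(-40))/(((14*11)*(-4))) = (-18 - 1080)/((154*(-4))) = -1098/(-616) = -1098*(-1/616) = 549/308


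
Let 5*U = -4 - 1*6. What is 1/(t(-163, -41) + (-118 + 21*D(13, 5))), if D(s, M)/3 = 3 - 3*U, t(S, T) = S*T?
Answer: 1/7132 ≈ 0.00014021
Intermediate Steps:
U = -2 (U = (-4 - 1*6)/5 = (-4 - 6)/5 = (⅕)*(-10) = -2)
D(s, M) = 27 (D(s, M) = 3*(3 - 3*(-2)) = 3*(3 + 6) = 3*9 = 27)
1/(t(-163, -41) + (-118 + 21*D(13, 5))) = 1/(-163*(-41) + (-118 + 21*27)) = 1/(6683 + (-118 + 567)) = 1/(6683 + 449) = 1/7132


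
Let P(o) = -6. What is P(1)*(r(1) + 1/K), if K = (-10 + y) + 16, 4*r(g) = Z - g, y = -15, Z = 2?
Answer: -⅚ ≈ -0.83333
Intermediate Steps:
r(g) = ½ - g/4 (r(g) = (2 - g)/4 = ½ - g/4)
K = -9 (K = (-10 - 15) + 16 = -25 + 16 = -9)
P(1)*(r(1) + 1/K) = -6*((½ - ¼*1) + 1/(-9)) = -6*((½ - ¼) - ⅑) = -6*(¼ - ⅑) = -6*5/36 = -⅚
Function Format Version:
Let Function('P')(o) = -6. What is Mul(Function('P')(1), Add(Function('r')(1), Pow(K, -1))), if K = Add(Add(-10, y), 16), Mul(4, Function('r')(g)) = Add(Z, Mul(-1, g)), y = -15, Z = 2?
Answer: Rational(-5, 6) ≈ -0.83333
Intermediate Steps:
Function('r')(g) = Add(Rational(1, 2), Mul(Rational(-1, 4), g)) (Function('r')(g) = Mul(Rational(1, 4), Add(2, Mul(-1, g))) = Add(Rational(1, 2), Mul(Rational(-1, 4), g)))
K = -9 (K = Add(Add(-10, -15), 16) = Add(-25, 16) = -9)
Mul(Function('P')(1), Add(Function('r')(1), Pow(K, -1))) = Mul(-6, Add(Add(Rational(1, 2), Mul(Rational(-1, 4), 1)), Pow(-9, -1))) = Mul(-6, Add(Add(Rational(1, 2), Rational(-1, 4)), Rational(-1, 9))) = Mul(-6, Add(Rational(1, 4), Rational(-1, 9))) = Mul(-6, Rational(5, 36)) = Rational(-5, 6)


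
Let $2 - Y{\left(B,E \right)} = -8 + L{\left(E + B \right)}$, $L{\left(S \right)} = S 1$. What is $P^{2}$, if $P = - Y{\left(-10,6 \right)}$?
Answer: $196$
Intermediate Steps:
$L{\left(S \right)} = S$
$Y{\left(B,E \right)} = 10 - B - E$ ($Y{\left(B,E \right)} = 2 - \left(-8 + \left(E + B\right)\right) = 2 - \left(-8 + \left(B + E\right)\right) = 2 - \left(-8 + B + E\right) = 10 - B - E$)
$P = -14$ ($P = - (10 - -10 - 6) = - (10 + 10 - 6) = \left(-1\right) 14 = -14$)
$P^{2} = \left(-14\right)^{2} = 196$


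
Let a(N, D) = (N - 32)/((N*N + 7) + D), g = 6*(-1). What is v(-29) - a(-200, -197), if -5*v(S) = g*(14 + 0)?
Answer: 66904/3981 ≈ 16.806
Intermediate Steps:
g = -6
a(N, D) = (-32 + N)/(7 + D + N²) (a(N, D) = (-32 + N)/((N² + 7) + D) = (-32 + N)/((7 + N²) + D) = (-32 + N)/(7 + D + N²))
v(S) = 84/5 (v(S) = -(-6)*(14 + 0)/5 = -(-6)*14/5 = -⅕*(-84) = 84/5)
v(-29) - a(-200, -197) = 84/5 - (-32 - 200)/(7 - 197 + (-200)²) = 84/5 - (-232)/(7 - 197 + 40000) = 84/5 - (-232)/39810 = 84/5 - 1*(-116/19905) = 84/5 + 116/19905 = 66904/3981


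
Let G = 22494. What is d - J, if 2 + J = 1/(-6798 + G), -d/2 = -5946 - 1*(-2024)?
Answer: 123150815/15696 ≈ 7846.0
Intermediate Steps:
d = 7844 (d = -2*(-5946 - 1*(-2024)) = -2*(-5946 + 2024) = -2*(-3922) = 7844)
J = -31391/15696 (J = -2 + 1/(-6798 + 22494) = -2 + 1/15696 = -31391/15696 ≈ -1.9999)
d - J = 7844 - 1*(-31391/15696) = 7844 + 31391/15696 = 123150815/15696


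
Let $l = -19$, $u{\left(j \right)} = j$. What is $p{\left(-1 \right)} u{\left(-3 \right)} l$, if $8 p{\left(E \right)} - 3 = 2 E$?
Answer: $\frac{57}{8} \approx 7.125$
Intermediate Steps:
$p{\left(E \right)} = \frac{3}{8} + \frac{E}{4}$ ($p{\left(E \right)} = \frac{3}{8} + \frac{2 E}{8} = \frac{3}{8} + \frac{E}{4}$)
$p{\left(-1 \right)} u{\left(-3 \right)} l = \left(\frac{3}{8} + \frac{1}{4} \left(-1\right)\right) \left(-3\right) \left(-19\right) = \left(\frac{3}{8} - \frac{1}{4}\right) \left(-3\right) \left(-19\right) = \frac{1}{8} \left(-3\right) \left(-19\right) = \left(- \frac{3}{8}\right) \left(-19\right) = \frac{57}{8}$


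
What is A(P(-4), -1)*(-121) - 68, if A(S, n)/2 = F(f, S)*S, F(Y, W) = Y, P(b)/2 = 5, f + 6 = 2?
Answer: 9612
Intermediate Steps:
f = -4 (f = -6 + 2 = -4)
P(b) = 10 (P(b) = 2*5 = 10)
A(S, n) = -8*S (A(S, n) = 2*(-4*S) = -8*S)
A(P(-4), -1)*(-121) - 68 = -8*10*(-121) - 68 = -80*(-121) - 68 = 9680 - 68 = 9612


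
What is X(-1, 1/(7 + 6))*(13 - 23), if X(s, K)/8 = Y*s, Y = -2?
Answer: -160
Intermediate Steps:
X(s, K) = -16*s (X(s, K) = 8*(-2*s) = -16*s)
X(-1, 1/(7 + 6))*(13 - 23) = (-16*(-1))*(13 - 23) = 16*(-10) = -160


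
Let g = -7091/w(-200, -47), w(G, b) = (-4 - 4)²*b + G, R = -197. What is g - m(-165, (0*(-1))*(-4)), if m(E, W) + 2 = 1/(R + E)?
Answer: 2446371/580648 ≈ 4.2132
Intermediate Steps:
w(G, b) = G + 64*b (w(G, b) = (-8)²*b + G = 64*b + G = G + 64*b)
m(E, W) = -2 + 1/(-197 + E)
g = 7091/3208 (g = -7091/(-200 + 64*(-47)) = -7091/(-200 - 3008) = -7091/(-3208) = -7091*(-1/3208) = 7091/3208 ≈ 2.2104)
g - m(-165, (0*(-1))*(-4)) = 7091/3208 - (395 - 2*(-165))/(-197 - 165) = 7091/3208 - (395 + 330)/(-362) = 7091/3208 - (-1)*725/362 = 7091/3208 - 1*(-725/362) = 7091/3208 + 725/362 = 2446371/580648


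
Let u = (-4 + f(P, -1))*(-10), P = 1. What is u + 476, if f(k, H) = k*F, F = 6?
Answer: 456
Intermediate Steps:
f(k, H) = 6*k (f(k, H) = k*6 = 6*k)
u = -20 (u = (-4 + 6*1)*(-10) = (-4 + 6)*(-10) = 2*(-10) = -20)
u + 476 = -20 + 476 = 456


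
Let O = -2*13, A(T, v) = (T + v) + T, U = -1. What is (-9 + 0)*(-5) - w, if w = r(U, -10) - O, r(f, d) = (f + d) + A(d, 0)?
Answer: 50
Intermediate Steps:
A(T, v) = v + 2*T
r(f, d) = f + 3*d (r(f, d) = (f + d) + (0 + 2*d) = (d + f) + 2*d = f + 3*d)
O = -26
w = -5 (w = (-1 + 3*(-10)) - 1*(-26) = (-1 - 30) + 26 = -31 + 26 = -5)
(-9 + 0)*(-5) - w = (-9 + 0)*(-5) - 1*(-5) = -9*(-5) + 5 = 45 + 5 = 50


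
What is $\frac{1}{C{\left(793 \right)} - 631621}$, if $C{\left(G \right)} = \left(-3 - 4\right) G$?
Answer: $- \frac{1}{637172} \approx -1.5694 \cdot 10^{-6}$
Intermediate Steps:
$C{\left(G \right)} = - 7 G$
$\frac{1}{C{\left(793 \right)} - 631621} = \frac{1}{\left(-7\right) 793 - 631621} = \frac{1}{-5551 - 631621} = \frac{1}{-637172} = - \frac{1}{637172}$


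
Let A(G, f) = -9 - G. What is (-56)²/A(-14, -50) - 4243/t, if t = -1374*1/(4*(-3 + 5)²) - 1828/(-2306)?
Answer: 2656816824/3923995 ≈ 677.07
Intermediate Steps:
t = -784799/9224 (t = -1374/((2*(-2))²) - 1828*(-1/2306) = -1374/((-4)²) + 914/1153 = -1374/16 + 914/1153 = -1374*1/16 + 914/1153 = -687/8 + 914/1153 = -784799/9224 ≈ -85.082)
(-56)²/A(-14, -50) - 4243/t = (-56)²/(-9 - 1*(-14)) - 4243/(-784799/9224) = 3136/(-9 + 14) - 4243*(-9224/784799) = 3136/5 + 39137432/784799 = 2656816824/3923995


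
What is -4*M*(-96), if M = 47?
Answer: 18048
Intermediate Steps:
-4*M*(-96) = -4*47*(-96) = -188*(-96) = 18048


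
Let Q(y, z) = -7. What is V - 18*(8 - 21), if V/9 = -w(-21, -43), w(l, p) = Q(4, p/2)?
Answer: 297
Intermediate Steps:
w(l, p) = -7
V = 63 (V = 9*(-1*(-7)) = 9*7 = 63)
V - 18*(8 - 21) = 63 - 18*(8 - 21) = 63 - 18*(-13) = 63 - 1*(-234) = 63 + 234 = 297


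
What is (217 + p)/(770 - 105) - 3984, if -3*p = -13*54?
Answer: -2648909/665 ≈ -3983.3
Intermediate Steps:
p = 234 (p = -(-13)*54/3 = -⅓*(-702) = 234)
(217 + p)/(770 - 105) - 3984 = (217 + 234)/(770 - 105) - 3984 = 451/665 - 3984 = -2648909/665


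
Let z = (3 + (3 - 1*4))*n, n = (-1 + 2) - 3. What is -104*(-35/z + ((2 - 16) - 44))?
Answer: 5122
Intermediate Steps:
n = -2 (n = 1 - 3 = -2)
z = -4 (z = (3 + (3 - 1*4))*(-2) = (3 + (3 - 4))*(-2) = (3 - 1)*(-2) = 2*(-2) = -4)
-104*(-35/z + ((2 - 16) - 44)) = -104*(-35/(-4) + ((2 - 16) - 44)) = -104*(-35*(-¼) + (-14 - 44)) = -104*(35/4 - 58) = -104*(-197/4) = 5122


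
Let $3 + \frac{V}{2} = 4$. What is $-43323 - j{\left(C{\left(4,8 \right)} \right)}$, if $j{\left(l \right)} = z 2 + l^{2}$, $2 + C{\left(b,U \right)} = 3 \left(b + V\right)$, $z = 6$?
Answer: $-43591$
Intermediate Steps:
$V = 2$ ($V = -6 + 2 \cdot 4 = -6 + 8 = 2$)
$C{\left(b,U \right)} = 4 + 3 b$ ($C{\left(b,U \right)} = -2 + 3 \left(b + 2\right) = -2 + 3 \left(2 + b\right) = -2 + \left(6 + 3 b\right) = 4 + 3 b$)
$j{\left(l \right)} = 12 + l^{2}$ ($j{\left(l \right)} = 6 \cdot 2 + l^{2} = 12 + l^{2}$)
$-43323 - j{\left(C{\left(4,8 \right)} \right)} = -43323 - \left(12 + \left(4 + 3 \cdot 4\right)^{2}\right) = -43323 - \left(12 + \left(4 + 12\right)^{2}\right) = -43323 - \left(12 + 16^{2}\right) = -43323 - \left(12 + 256\right) = -43323 - 268 = -43591$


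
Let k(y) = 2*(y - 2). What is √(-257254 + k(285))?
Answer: 4*I*√16043 ≈ 506.64*I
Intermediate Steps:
k(y) = -4 + 2*y (k(y) = 2*(-2 + y) = -4 + 2*y)
√(-257254 + k(285)) = √(-257254 + (-4 + 2*285)) = √(-257254 + (-4 + 570)) = √(-257254 + 566) = √(-256688) = 4*I*√16043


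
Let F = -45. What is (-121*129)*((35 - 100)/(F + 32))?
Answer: -78045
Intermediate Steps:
(-121*129)*((35 - 100)/(F + 32)) = (-121*129)*((35 - 100)/(-45 + 32)) = -(-1014585)/(-13) = -(-1014585)*(-1)/13 = -15609*5 = -78045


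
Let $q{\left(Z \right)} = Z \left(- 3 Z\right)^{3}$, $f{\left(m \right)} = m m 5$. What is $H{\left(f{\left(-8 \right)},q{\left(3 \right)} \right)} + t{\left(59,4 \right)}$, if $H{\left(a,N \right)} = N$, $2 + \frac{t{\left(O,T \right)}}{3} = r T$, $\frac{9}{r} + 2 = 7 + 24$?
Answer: $- \frac{63489}{29} \approx -2189.3$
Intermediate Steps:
$r = \frac{9}{29}$ ($r = \frac{9}{-2 + \left(7 + 24\right)} = \frac{9}{-2 + 31} = \frac{9}{29} \approx 0.31034$)
$f{\left(m \right)} = 5 m^{2}$ ($f{\left(m \right)} = m^{2} \cdot 5 = 5 m^{2}$)
$t{\left(O,T \right)} = -6 + \frac{27 T}{29}$ ($t{\left(O,T \right)} = -6 + 3 \frac{9 T}{29} = -6 + \frac{27 T}{29}$)
$q{\left(Z \right)} = - 27 Z^{4}$ ($q{\left(Z \right)} = Z \left(- 27 Z^{3}\right) = - 27 Z^{4}$)
$H{\left(f{\left(-8 \right)},q{\left(3 \right)} \right)} + t{\left(59,4 \right)} = - 27 \cdot 3^{4} + \left(-6 + \frac{27}{29} \cdot 4\right) = \left(-27\right) 81 + \left(-6 + \frac{108}{29}\right) = -2187 - \frac{66}{29} = - \frac{63489}{29}$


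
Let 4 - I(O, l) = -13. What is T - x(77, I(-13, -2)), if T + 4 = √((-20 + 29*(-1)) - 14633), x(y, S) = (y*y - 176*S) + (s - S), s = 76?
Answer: -3000 + I*√14682 ≈ -3000.0 + 121.17*I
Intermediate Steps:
I(O, l) = 17 (I(O, l) = 4 - 1*(-13) = 4 + 13 = 17)
x(y, S) = 76 + y² - 177*S (x(y, S) = (y*y - 176*S) + (76 - S) = (y² - 176*S) + (76 - S) = 76 + y² - 177*S)
T = -4 + I*√14682 (T = -4 + √((-20 + 29*(-1)) - 14633) = -4 + √((-20 - 29) - 14633) = -4 + √(-49 - 14633) = -4 + √(-14682) = -4 + I*√14682 ≈ -4.0 + 121.17*I)
T - x(77, I(-13, -2)) = (-4 + I*√14682) - (76 + 77² - 177*17) = (-4 + I*√14682) - (76 + 5929 - 3009) = (-4 + I*√14682) - 1*2996 = (-4 + I*√14682) - 2996 = -3000 + I*√14682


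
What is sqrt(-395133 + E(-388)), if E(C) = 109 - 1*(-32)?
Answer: 12*I*sqrt(2743) ≈ 628.48*I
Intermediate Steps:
E(C) = 141 (E(C) = 109 + 32 = 141)
sqrt(-395133 + E(-388)) = sqrt(-395133 + 141) = sqrt(-394992) = 12*I*sqrt(2743)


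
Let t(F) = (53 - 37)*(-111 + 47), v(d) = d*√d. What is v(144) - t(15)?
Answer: 2752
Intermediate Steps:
v(d) = d^(3/2)
t(F) = -1024 (t(F) = 16*(-64) = -1024)
v(144) - t(15) = 144^(3/2) - 1*(-1024) = 1728 + 1024 = 2752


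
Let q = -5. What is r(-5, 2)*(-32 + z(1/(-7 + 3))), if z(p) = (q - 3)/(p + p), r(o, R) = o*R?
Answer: 160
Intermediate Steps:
r(o, R) = R*o
z(p) = -4/p (z(p) = (-5 - 3)/(p + p) = -8*1/(2*p) = -4/p)
r(-5, 2)*(-32 + z(1/(-7 + 3))) = (2*(-5))*(-32 - 4/(1/(-7 + 3))) = -10*(-32 - 4/(1/(-4))) = -10*(-32 - 4/(-¼)) = -10*(-32 - 4*(-4)) = -10*(-32 + 16) = -10*(-16) = 160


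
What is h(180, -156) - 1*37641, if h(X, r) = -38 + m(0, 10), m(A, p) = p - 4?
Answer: -37673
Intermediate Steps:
m(A, p) = -4 + p
h(X, r) = -32 (h(X, r) = -38 + (-4 + 10) = -38 + 6 = -32)
h(180, -156) - 1*37641 = -32 - 1*37641 = -32 - 37641 = -37673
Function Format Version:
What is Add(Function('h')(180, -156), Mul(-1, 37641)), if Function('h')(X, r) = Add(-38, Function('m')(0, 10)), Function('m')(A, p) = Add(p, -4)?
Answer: -37673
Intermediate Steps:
Function('m')(A, p) = Add(-4, p)
Function('h')(X, r) = -32 (Function('h')(X, r) = Add(-38, Add(-4, 10)) = Add(-38, 6) = -32)
Add(Function('h')(180, -156), Mul(-1, 37641)) = Add(-32, Mul(-1, 37641)) = Add(-32, -37641) = -37673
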